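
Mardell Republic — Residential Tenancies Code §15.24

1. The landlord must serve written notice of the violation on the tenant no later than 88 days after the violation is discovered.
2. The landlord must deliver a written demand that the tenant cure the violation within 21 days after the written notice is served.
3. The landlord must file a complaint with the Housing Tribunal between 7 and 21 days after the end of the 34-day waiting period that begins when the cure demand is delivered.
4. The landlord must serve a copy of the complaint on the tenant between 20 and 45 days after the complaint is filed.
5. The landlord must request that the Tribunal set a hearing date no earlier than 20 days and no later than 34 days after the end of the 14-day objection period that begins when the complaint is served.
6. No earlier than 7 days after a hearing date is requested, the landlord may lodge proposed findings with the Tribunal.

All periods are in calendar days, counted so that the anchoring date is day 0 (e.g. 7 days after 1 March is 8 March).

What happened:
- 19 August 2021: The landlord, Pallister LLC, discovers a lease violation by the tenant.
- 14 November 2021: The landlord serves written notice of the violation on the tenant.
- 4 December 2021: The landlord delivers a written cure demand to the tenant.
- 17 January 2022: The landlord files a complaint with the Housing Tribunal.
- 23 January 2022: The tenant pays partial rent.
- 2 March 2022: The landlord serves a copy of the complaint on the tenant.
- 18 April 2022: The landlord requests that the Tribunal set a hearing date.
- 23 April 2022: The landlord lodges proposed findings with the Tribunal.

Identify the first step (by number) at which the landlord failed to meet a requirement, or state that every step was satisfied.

(1) due by 19 August 2021 + 88 days = 15 November 2021; done 14 November 2021 — timely.
(2) due by 14 November 2021 + 21 days = 5 December 2021; done 4 December 2021 — timely.
(3) the permitted window runs from 7 January 2022 + 7 = 14 January 2022 to 7 January 2022 + 21 = 28 January 2022; done 17 January 2022, which is between those dates.
(4) the permitted window runs from 17 January 2022 + 20 = 6 February 2022 to 17 January 2022 + 45 = 3 March 2022; done 2 March 2022 — within the window.
(5) the permitted window runs from 16 March 2022 + 20 = 5 April 2022 to 16 March 2022 + 34 = 19 April 2022; 18 April 2022 falls inside that range.
(6) permitted from 18 April 2022 + 7 days = 25 April 2022 onward; acted on 23 April 2022, 2 days prematurely.
No need to go further; step 6 was not satisfied.

Step 6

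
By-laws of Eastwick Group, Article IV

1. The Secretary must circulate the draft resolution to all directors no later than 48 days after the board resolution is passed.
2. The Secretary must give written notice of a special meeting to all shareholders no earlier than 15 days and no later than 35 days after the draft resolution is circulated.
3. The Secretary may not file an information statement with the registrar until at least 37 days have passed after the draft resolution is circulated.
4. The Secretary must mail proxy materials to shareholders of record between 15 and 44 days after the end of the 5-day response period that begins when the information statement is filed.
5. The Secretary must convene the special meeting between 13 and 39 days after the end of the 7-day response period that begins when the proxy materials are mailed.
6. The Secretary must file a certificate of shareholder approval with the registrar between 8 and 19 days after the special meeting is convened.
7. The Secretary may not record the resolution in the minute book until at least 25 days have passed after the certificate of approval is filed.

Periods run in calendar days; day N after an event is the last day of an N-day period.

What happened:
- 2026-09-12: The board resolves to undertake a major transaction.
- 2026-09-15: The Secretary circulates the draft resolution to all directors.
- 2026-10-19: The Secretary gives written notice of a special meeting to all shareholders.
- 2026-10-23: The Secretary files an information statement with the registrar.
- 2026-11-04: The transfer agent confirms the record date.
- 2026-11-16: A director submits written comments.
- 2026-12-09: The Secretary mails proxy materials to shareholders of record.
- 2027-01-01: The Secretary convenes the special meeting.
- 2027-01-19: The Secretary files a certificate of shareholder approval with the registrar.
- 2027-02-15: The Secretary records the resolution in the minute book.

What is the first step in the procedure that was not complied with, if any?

Step 1: 48 days after 2026-09-12 (when the board resolution is passed) is 2026-10-30; done 2026-09-15 — timely.
Step 2: the window is 15–35 days after 2026-09-15 (when the draft resolution is circulated), so 2026-09-30 through 2026-10-20; done 2026-10-19 — within the window.
Step 3: the earliest permitted date is 37 days after 2026-09-15 (when the draft resolution is circulated), i.e. 2026-10-22; 2026-10-23 is on or after that date.
Step 4: the window is 15–44 days after 2026-10-28 (end of the 5-day response period, which began when the information statement is filed on 2026-10-23), so 2026-11-12 through 2026-12-11; done 2026-12-09 — within the window.
Step 5: the window is 13–39 days after 2026-12-16 (end of the 7-day response period, which began when the proxy materials are mailed on 2026-12-09), so 2026-12-29 through 2027-01-24; 2027-01-01 falls inside that range.
Step 6: the window is 8–19 days after 2027-01-01 (when the special meeting is convened), so 2027-01-09 through 2027-01-20; done 2027-01-19, which is between those dates.
Step 7: the earliest permitted date is 25 days after 2027-01-19 (when the certificate of approval is filed), i.e. 2027-02-13; done 2027-02-15, after the minimum wait.

None — every step was satisfied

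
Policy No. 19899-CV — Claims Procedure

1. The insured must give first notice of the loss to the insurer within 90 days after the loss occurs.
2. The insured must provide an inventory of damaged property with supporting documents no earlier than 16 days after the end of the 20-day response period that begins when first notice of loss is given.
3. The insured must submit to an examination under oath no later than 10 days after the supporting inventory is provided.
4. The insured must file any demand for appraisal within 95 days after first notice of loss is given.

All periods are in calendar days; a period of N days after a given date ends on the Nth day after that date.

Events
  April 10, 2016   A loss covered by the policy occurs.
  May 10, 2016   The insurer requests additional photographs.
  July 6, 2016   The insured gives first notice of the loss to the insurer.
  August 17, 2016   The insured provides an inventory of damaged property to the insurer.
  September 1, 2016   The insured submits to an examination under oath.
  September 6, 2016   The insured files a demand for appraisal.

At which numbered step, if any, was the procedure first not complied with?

Step 3

Step 1: 90 days after April 10, 2016 (when the loss occurs) is July 9, 2016; July 6, 2016 is within that limit.
Step 2: the earliest permitted date is 16 days after July 26, 2016 (end of the 20-day response period, which began when first notice of loss is given on July 6, 2016), i.e. August 11, 2016; done August 17, 2016, after the minimum wait.
Step 3: 10 days after August 17, 2016 (when the supporting inventory is provided) is August 27, 2016; September 1, 2016 misses that deadline by 5 days.
Later steps need not be reached.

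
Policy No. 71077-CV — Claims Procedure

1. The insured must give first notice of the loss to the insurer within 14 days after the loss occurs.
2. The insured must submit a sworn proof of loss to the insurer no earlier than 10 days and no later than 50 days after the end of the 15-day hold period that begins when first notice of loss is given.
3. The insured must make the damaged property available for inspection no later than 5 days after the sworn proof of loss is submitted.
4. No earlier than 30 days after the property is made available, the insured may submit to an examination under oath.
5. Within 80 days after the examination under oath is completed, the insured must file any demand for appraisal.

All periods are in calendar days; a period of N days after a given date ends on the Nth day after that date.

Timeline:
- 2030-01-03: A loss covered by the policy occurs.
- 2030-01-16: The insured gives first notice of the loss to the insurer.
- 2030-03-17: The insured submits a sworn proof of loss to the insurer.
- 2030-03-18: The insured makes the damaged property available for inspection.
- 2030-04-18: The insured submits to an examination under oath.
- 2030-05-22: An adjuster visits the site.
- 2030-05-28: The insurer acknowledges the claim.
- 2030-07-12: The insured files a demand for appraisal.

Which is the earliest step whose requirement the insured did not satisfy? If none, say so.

Step 1: 14 days after 2030-01-03 (when the loss occurs) is 2030-01-17; completed 2030-01-16, before the deadline.
Step 2: the window is 10–50 days after 2030-01-31 (end of the 15-day hold period, which began when first notice of loss is given on 2030-01-16), so 2030-02-10 through 2030-03-22; 2030-03-17 falls inside that range.
Step 3: 5 days after 2030-03-17 (when the sworn proof of loss is submitted) is 2030-03-22; completed 2030-03-18, before the deadline.
Step 4: the earliest permitted date is 30 days after 2030-03-18 (when the property is made available), i.e. 2030-04-17; done 2030-04-18 — permitted.
Step 5: 80 days after 2030-04-18 (when the examination under oath is completed) is 2030-07-07; not done until 2030-07-12, 5 days after the deadline.

Step 5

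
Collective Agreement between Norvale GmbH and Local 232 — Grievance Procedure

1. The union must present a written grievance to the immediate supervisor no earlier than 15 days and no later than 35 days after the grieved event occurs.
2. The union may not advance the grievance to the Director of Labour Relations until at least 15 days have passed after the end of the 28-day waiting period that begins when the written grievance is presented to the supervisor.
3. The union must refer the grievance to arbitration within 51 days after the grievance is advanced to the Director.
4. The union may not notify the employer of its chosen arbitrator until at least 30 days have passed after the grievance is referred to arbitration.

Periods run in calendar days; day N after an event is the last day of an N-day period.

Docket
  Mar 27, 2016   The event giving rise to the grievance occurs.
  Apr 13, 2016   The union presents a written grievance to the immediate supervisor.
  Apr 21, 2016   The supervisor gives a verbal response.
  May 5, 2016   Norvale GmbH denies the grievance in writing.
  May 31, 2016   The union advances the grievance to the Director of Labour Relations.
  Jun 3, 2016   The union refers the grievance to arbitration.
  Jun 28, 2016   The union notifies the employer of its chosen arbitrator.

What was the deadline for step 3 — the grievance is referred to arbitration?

Step 3 runs from May 31, 2016, when the grievance is advanced to the Director. 51 days after May 31, 2016 is Jul 21, 2016.

Jul 21, 2016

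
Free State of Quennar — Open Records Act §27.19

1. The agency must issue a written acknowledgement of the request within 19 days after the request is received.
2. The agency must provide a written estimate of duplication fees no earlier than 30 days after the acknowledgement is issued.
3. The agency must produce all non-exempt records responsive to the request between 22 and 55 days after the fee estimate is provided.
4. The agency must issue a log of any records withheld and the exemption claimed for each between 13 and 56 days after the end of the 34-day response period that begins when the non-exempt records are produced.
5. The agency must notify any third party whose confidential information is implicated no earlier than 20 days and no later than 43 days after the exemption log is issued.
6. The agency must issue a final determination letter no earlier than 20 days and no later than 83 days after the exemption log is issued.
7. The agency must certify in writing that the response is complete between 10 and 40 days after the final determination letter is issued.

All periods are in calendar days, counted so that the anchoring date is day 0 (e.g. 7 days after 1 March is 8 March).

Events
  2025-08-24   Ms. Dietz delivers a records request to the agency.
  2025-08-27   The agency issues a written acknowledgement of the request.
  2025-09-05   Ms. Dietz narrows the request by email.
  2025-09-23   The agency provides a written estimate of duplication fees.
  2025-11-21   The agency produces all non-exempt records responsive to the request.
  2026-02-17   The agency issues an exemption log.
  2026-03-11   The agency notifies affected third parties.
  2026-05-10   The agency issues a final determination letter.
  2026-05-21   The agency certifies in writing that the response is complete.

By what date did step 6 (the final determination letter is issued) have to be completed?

2026-05-11

Step 6 runs from 2026-02-17, when the exemption log is issued. The window is 20–83 days after 2026-02-17; it closes on 2026-05-11.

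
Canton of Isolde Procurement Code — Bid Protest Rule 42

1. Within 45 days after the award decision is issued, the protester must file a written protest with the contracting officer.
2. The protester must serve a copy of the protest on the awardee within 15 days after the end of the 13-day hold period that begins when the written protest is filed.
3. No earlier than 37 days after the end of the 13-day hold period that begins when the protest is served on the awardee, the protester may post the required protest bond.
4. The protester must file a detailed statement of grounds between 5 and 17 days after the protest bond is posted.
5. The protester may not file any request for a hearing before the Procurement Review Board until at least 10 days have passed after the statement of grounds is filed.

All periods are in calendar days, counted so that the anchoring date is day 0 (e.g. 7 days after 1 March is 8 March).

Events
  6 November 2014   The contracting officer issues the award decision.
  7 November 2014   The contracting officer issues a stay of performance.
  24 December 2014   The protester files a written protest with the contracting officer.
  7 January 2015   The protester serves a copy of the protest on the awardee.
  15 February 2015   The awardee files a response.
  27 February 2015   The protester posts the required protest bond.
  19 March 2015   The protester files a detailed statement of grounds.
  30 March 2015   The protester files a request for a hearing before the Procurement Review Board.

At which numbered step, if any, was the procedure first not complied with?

(1) due by 6 November 2014 + 45 days = 21 December 2014; 24 December 2014 misses that deadline by 3 days.

Step 1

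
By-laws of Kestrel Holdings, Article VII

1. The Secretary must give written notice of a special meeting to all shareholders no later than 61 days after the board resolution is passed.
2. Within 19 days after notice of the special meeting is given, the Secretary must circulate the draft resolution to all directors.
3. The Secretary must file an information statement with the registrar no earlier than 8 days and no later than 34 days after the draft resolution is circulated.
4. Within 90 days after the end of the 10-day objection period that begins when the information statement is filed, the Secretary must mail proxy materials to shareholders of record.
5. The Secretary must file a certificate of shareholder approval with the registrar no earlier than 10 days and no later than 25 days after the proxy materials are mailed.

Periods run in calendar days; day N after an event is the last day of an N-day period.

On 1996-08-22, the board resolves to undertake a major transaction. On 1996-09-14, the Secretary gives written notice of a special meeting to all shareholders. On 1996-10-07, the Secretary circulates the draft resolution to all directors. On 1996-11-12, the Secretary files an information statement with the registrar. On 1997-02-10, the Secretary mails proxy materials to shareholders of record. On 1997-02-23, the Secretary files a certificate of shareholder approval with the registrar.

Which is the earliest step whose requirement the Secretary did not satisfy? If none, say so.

Step 2

(1) due by 1996-08-22 + 61 days = 1996-10-22; done 1996-09-14 — timely.
(2) due by 1996-09-14 + 19 days = 1996-10-03; not done until 1996-10-07, 4 days after the deadline.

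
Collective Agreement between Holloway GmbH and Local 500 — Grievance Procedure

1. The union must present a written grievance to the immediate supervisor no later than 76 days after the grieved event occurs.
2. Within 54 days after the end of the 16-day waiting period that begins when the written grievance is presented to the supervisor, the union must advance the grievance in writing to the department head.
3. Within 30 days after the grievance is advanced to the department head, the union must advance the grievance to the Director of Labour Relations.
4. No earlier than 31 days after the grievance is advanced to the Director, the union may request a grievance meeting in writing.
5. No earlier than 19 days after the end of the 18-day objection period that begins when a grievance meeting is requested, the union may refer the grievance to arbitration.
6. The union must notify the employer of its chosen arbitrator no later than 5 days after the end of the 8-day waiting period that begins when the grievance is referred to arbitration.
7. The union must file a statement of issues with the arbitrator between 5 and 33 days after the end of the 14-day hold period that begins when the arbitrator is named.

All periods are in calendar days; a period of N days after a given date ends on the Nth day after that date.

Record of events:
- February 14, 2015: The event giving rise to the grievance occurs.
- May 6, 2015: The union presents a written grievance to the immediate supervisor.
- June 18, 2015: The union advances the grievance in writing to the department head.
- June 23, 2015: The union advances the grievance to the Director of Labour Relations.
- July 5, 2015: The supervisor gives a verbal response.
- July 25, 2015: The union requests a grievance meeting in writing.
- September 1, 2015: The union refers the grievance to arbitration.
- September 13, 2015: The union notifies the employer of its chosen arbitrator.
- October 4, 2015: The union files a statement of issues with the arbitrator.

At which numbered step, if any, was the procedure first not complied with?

Step 1

(1) due by February 14, 2015 + 76 days = May 1, 2015; done May 6, 2015 — 5 days late.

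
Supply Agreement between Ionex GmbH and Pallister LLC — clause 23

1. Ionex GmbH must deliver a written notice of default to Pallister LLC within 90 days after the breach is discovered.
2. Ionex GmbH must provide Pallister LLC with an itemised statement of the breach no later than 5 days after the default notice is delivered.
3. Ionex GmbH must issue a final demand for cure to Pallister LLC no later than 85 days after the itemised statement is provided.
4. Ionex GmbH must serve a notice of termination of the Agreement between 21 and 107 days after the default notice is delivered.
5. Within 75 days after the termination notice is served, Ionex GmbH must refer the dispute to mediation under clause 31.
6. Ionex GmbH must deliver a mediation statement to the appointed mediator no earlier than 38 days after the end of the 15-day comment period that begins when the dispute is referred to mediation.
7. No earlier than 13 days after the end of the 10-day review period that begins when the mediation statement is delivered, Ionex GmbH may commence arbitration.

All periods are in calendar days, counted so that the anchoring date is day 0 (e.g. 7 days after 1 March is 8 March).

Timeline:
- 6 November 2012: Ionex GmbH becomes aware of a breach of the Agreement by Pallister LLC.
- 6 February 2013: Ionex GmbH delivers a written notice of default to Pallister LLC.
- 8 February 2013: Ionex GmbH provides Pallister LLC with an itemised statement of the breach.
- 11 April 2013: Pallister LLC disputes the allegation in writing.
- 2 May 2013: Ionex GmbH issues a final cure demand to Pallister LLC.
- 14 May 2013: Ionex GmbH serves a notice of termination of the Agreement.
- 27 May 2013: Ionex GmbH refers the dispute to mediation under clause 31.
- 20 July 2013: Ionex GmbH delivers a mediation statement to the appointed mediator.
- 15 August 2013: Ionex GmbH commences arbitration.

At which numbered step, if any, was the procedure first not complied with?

(1) due by 6 November 2012 + 90 days = 4 February 2013; 6 February 2013 misses that deadline by 2 days.

Step 1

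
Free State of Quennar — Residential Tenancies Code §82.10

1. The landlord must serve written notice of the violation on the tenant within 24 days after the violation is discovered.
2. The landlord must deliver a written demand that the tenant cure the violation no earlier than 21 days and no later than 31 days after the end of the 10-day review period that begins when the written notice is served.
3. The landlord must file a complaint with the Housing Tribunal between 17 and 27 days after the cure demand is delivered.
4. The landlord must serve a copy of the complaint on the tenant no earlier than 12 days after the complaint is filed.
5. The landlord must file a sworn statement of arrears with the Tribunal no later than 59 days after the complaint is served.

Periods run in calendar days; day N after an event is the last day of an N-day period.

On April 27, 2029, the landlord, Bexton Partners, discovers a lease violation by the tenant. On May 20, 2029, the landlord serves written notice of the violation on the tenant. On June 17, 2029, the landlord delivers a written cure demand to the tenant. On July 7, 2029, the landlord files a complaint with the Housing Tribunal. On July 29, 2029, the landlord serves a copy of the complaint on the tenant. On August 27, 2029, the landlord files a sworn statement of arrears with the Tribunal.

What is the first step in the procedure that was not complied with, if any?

Step 1 — counting 24 days from April 27, 2029 (when the violation is discovered) gives a deadline of May 21, 2029; completed May 20, 2029, before the deadline.
Step 2 — 21 and 31 days from May 30, 2029 (end of the 10-day review period, which began when the written notice is served on May 20, 2029) are June 20, 2029 and June 30, 2029 respectively; done June 17, 2029 — 3 days before the window opened.
That is the first point of non-compliance.

Step 2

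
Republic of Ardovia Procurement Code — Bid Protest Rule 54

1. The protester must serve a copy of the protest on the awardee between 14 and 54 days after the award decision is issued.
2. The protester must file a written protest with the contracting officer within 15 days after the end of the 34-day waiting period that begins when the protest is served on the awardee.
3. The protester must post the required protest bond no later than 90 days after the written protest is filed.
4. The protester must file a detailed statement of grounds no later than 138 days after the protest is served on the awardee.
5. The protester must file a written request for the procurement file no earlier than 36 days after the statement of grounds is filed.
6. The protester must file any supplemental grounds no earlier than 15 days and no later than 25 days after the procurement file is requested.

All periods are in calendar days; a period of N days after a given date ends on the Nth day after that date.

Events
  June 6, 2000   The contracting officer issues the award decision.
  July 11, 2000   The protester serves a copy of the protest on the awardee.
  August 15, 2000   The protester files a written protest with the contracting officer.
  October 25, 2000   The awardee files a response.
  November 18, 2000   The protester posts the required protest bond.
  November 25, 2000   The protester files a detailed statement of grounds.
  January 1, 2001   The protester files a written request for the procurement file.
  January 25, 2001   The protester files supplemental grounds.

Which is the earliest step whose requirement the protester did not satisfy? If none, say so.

(1) the permitted window runs from June 6, 2000 + 14 = June 20, 2000 to June 6, 2000 + 54 = July 30, 2000; done July 11, 2000, which is between those dates.
(2) due by August 14, 2000 + 15 days = August 29, 2000; August 15, 2000 is within that limit.
(3) due by August 15, 2000 + 90 days = November 13, 2000; done November 18, 2000 — 5 days late.
Later steps need not be reached.

Step 3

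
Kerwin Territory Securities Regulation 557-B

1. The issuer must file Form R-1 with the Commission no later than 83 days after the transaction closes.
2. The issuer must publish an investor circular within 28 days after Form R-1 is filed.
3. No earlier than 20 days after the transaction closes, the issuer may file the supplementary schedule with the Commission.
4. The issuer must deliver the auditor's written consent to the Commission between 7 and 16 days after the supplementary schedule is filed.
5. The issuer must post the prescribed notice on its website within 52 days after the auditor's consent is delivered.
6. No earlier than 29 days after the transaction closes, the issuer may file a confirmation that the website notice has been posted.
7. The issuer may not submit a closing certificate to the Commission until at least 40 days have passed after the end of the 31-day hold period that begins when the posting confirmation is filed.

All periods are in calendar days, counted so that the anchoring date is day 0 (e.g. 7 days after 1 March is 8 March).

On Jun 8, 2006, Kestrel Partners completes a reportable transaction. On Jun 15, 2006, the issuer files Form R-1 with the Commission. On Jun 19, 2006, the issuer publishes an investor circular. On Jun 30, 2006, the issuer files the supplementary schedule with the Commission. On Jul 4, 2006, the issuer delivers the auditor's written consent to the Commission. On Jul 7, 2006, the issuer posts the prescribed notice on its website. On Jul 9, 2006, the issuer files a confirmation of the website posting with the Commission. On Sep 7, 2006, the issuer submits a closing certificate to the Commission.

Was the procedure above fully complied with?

No

Step 1: 83 days after Jun 8, 2006 (when the transaction closes) is Aug 30, 2006; done Jun 15, 2006 — timely.
Step 2: 28 days after Jun 15, 2006 (when Form R-1 is filed) is Jul 13, 2006; completed Jun 19, 2006, before the deadline.
Step 3: the earliest permitted date is 20 days after Jun 8, 2006 (when the transaction closes), i.e. Jun 28, 2006; done Jun 30, 2006, after the minimum wait.
Step 4: the window is 7–16 days after Jun 30, 2006 (when the supplementary schedule is filed), so Jul 7, 2006 through Jul 16, 2006; Jul 4, 2006 is 3 days too early.
No need to go further; step 4 was not satisfied.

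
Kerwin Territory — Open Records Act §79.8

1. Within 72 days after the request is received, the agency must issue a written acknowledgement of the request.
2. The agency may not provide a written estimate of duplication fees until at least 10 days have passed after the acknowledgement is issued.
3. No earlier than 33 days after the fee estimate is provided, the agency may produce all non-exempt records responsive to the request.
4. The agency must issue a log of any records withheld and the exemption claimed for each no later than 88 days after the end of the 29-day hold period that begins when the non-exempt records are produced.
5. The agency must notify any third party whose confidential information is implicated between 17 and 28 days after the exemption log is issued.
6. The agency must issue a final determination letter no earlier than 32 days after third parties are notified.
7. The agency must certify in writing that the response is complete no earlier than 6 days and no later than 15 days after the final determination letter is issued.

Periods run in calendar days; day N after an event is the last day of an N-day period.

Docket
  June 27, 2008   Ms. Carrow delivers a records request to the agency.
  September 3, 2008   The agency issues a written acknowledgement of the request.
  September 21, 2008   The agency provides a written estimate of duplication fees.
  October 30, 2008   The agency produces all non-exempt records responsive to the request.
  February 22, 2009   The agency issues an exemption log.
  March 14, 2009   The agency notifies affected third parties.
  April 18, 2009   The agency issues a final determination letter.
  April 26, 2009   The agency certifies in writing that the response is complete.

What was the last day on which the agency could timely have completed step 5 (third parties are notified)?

March 22, 2009

Step 5 runs from February 22, 2009, when the exemption log is issued. The window is 17–28 days after February 22, 2009; it closes on March 22, 2009.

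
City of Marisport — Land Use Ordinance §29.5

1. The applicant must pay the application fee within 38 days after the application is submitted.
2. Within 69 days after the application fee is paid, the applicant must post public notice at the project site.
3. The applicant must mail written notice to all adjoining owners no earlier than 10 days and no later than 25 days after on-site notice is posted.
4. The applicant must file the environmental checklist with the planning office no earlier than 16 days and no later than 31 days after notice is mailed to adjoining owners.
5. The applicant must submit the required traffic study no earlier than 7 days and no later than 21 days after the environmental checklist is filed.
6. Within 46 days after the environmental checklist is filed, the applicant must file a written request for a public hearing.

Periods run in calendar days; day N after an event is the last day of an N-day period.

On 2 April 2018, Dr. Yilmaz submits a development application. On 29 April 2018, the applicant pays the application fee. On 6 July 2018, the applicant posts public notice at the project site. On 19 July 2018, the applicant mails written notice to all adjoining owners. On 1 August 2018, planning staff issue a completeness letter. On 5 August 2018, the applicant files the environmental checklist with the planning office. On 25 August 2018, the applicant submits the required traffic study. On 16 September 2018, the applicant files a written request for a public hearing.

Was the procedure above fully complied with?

Step 1: 38 days after 2 April 2018 (when the application is submitted) is 10 May 2018; completed 29 April 2018, before the deadline.
Step 2: 69 days after 29 April 2018 (when the application fee is paid) is 7 July 2018; 6 July 2018 is within that limit.
Step 3: the window is 10–25 days after 6 July 2018 (when on-site notice is posted), so 16 July 2018 through 31 July 2018; done 19 July 2018, which is between those dates.
Step 4: the window is 16–31 days after 19 July 2018 (when notice is mailed to adjoining owners), so 4 August 2018 through 19 August 2018; done 5 August 2018, which is between those dates.
Step 5: the window is 7–21 days after 5 August 2018 (when the environmental checklist is filed), so 12 August 2018 through 26 August 2018; done 25 August 2018, which is between those dates.
Step 6: 46 days after 5 August 2018 (when the environmental checklist is filed) is 20 September 2018; done 16 September 2018 — timely.

Yes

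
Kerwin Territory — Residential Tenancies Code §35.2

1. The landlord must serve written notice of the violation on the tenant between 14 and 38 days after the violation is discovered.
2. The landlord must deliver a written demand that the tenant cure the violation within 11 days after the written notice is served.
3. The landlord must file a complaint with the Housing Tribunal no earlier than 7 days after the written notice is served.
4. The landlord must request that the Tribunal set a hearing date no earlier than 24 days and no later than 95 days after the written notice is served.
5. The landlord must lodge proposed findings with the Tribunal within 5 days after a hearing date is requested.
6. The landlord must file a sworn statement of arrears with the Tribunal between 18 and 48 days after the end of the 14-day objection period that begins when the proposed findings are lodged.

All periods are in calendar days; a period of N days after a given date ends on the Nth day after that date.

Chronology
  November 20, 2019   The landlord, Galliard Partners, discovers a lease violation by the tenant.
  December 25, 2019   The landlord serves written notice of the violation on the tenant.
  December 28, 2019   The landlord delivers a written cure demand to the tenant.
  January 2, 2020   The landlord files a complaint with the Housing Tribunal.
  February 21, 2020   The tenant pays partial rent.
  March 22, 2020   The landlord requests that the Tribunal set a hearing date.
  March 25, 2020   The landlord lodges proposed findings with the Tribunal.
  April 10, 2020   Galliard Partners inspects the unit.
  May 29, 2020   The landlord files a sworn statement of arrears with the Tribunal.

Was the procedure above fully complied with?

No

Step 1: the window is 14–38 days after November 20, 2019 (when the violation is discovered), so December 4, 2019 through December 28, 2019; done December 25, 2019 — within the window.
Step 2: 11 days after December 25, 2019 (when the written notice is served) is January 5, 2020; completed December 28, 2019, before the deadline.
Step 3: the earliest permitted date is 7 days after December 25, 2019 (when the written notice is served), i.e. January 1, 2020; done January 2, 2020, after the minimum wait.
Step 4: the window is 24–95 days after December 25, 2019 (when the written notice is served), so January 18, 2020 through March 29, 2020; March 22, 2020 falls inside that range.
Step 5: 5 days after March 22, 2020 (when a hearing date is requested) is March 27, 2020; completed March 25, 2020, before the deadline.
Step 6: the window is 18–48 days after April 8, 2020 (end of the 14-day objection period, which began when the proposed findings are lodged on March 25, 2020), so April 26, 2020 through May 26, 2020; done May 29, 2020 — 3 days after the window closed.
The procedure was therefore not followed at step 6.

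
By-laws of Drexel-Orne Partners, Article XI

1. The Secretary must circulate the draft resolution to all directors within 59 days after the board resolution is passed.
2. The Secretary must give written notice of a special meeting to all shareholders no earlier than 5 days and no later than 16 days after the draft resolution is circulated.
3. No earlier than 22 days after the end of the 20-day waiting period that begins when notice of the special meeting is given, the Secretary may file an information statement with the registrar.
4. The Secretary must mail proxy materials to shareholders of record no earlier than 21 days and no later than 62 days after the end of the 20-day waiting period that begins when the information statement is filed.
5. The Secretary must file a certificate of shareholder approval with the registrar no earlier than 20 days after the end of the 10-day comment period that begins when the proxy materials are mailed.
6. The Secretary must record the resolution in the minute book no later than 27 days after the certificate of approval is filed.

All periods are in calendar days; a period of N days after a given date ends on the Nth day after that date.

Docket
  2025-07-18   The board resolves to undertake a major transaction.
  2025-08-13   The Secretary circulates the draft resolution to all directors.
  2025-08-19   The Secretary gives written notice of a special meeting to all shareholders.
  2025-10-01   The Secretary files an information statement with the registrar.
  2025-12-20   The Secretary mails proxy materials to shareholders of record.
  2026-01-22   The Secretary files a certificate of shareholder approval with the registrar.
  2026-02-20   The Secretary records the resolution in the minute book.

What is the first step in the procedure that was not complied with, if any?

Step 1: 59 days after 2025-07-18 (when the board resolution is passed) is 2025-09-15; 2025-08-13 is within that limit.
Step 2: the window is 5–16 days after 2025-08-13 (when the draft resolution is circulated), so 2025-08-18 through 2025-08-29; 2025-08-19 falls inside that range.
Step 3: the earliest permitted date is 22 days after 2025-09-08 (end of the 20-day waiting period, which began when notice of the special meeting is given on 2025-08-19), i.e. 2025-09-30; done 2025-10-01 — permitted.
Step 4: the window is 21–62 days after 2025-10-21 (end of the 20-day waiting period, which began when the information statement is filed on 2025-10-01), so 2025-11-11 through 2025-12-22; done 2025-12-20, which is between those dates.
Step 5: the earliest permitted date is 20 days after 2025-12-30 (end of the 10-day comment period, which began when the proxy materials are mailed on 2025-12-20), i.e. 2026-01-19; done 2026-01-22 — permitted.
Step 6: 27 days after 2026-01-22 (when the certificate of approval is filed) is 2026-02-18; done 2026-02-20 — 2 days late.
That is the first point of non-compliance.

Step 6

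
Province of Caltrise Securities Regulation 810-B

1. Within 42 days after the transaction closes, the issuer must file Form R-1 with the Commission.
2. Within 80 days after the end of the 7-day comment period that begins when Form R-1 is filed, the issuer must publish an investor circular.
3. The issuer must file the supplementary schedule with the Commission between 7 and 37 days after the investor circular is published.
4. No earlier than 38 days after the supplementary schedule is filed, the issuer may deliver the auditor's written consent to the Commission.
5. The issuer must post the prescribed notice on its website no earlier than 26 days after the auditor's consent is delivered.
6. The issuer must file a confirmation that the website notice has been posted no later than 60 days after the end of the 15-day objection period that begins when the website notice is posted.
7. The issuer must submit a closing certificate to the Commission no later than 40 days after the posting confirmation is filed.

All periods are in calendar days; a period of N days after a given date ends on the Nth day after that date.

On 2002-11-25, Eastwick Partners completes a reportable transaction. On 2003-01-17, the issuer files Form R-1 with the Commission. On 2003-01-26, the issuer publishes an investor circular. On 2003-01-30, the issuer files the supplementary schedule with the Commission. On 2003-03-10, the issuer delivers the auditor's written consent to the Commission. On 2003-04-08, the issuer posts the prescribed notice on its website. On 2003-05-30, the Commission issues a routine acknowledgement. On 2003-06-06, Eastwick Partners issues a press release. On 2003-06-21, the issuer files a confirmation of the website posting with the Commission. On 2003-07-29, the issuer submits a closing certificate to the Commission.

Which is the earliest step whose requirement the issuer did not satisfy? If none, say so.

Step 1

Step 1: 42 days after 2002-11-25 (when the transaction closes) is 2003-01-06; done 2003-01-17 — 11 days late.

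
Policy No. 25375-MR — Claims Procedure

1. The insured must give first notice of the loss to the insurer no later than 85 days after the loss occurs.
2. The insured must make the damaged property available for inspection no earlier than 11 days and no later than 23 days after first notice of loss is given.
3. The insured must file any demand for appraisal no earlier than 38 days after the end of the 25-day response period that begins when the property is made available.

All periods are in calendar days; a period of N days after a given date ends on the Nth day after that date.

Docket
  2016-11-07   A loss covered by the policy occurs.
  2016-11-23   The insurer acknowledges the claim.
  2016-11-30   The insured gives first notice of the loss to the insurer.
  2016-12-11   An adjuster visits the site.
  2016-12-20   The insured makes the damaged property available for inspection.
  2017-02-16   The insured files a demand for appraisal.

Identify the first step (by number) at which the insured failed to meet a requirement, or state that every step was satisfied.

Step 3

Step 1 — counting 85 days from 2016-11-07 (when the loss occurs) gives a deadline of 2017-01-31; completed 2016-11-30, before the deadline.
Step 2 — 11 and 23 days from 2016-11-30 (when first notice of loss is given) are 2016-12-11 and 2016-12-23 respectively; 2016-12-20 falls inside that range.
Step 3 — must wait 38 days from 2017-01-14 (end of the 25-day response period, which began when the property is made available on 2016-12-20), so not before 2017-02-21; acted on 2017-02-16, 5 days prematurely.
That is the first point of non-compliance.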